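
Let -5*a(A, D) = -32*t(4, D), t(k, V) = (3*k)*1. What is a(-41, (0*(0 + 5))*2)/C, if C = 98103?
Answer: 128/163505 ≈ 0.00078285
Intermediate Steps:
t(k, V) = 3*k
a(A, D) = 384/5 (a(A, D) = -(-32)*3*4/5 = -(-32)*12/5 = -⅕*(-384) = 384/5)
a(-41, (0*(0 + 5))*2)/C = (384/5)/98103 = (384/5)*(1/98103) = 128/163505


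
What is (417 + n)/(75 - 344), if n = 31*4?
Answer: -541/269 ≈ -2.0112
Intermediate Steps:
n = 124
(417 + n)/(75 - 344) = (417 + 124)/(75 - 344) = 541/(-269) = 541*(-1/269) = -541/269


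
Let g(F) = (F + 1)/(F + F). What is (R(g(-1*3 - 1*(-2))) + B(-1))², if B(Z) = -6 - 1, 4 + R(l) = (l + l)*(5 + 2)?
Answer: 121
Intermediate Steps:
g(F) = (1 + F)/(2*F) (g(F) = (1 + F)/((2*F)) = (1 + F)*(1/(2*F)) = (1 + F)/(2*F))
R(l) = -4 + 14*l (R(l) = -4 + (l + l)*(5 + 2) = -4 + (2*l)*7 = -4 + 14*l)
B(Z) = -7
(R(g(-1*3 - 1*(-2))) + B(-1))² = ((-4 + 14*((1 + (-1*3 - 1*(-2)))/(2*(-1*3 - 1*(-2))))) - 7)² = ((-4 + 14*((1 + (-3 + 2))/(2*(-3 + 2)))) - 7)² = ((-4 + 14*((½)*(1 - 1)/(-1))) - 7)² = ((-4 + 14*((½)*(-1)*0)) - 7)² = ((-4 + 14*0) - 7)² = ((-4 + 0) - 7)² = (-4 - 7)² = (-11)² = 121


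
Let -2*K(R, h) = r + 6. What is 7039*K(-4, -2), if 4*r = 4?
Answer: -49273/2 ≈ -24637.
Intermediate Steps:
r = 1 (r = (¼)*4 = 1)
K(R, h) = -7/2 (K(R, h) = -(1 + 6)/2 = -½*7 = -7/2)
7039*K(-4, -2) = 7039*(-7/2) = -49273/2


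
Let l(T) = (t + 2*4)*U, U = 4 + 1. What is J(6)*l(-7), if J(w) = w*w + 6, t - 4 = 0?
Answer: 2520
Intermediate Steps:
t = 4 (t = 4 + 0 = 4)
J(w) = 6 + w² (J(w) = w² + 6 = 6 + w²)
U = 5
l(T) = 60 (l(T) = (4 + 2*4)*5 = (4 + 8)*5 = 12*5 = 60)
J(6)*l(-7) = (6 + 6²)*60 = (6 + 36)*60 = 42*60 = 2520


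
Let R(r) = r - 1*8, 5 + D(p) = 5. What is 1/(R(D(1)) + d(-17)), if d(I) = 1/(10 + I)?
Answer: -7/57 ≈ -0.12281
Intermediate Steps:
D(p) = 0 (D(p) = -5 + 5 = 0)
R(r) = -8 + r (R(r) = r - 8 = -8 + r)
1/(R(D(1)) + d(-17)) = 1/((-8 + 0) + 1/(10 - 17)) = 1/(-8 + 1/(-7)) = 1/(-8 - 1/7) = 1/(-57/7) = -7/57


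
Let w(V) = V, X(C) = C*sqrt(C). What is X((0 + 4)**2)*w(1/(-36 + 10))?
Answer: -32/13 ≈ -2.4615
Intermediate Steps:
X(C) = C**(3/2)
X((0 + 4)**2)*w(1/(-36 + 10)) = ((0 + 4)**2)**(3/2)/(-36 + 10) = (4**2)**(3/2)/(-26) = 16**(3/2)*(-1/26) = 64*(-1/26) = -32/13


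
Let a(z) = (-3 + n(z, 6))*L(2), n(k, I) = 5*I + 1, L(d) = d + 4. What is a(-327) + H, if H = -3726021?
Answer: -3725853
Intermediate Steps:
L(d) = 4 + d
n(k, I) = 1 + 5*I
a(z) = 168 (a(z) = (-3 + (1 + 5*6))*(4 + 2) = (-3 + (1 + 30))*6 = (-3 + 31)*6 = 28*6 = 168)
a(-327) + H = 168 - 3726021 = -3725853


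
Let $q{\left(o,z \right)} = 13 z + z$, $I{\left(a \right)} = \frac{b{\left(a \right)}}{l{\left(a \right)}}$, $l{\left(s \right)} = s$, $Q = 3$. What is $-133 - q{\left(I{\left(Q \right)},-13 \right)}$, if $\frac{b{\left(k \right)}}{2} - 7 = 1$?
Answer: $49$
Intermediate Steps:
$b{\left(k \right)} = 16$ ($b{\left(k \right)} = 14 + 2 \cdot 1 = 14 + 2 = 16$)
$I{\left(a \right)} = \frac{16}{a}$
$q{\left(o,z \right)} = 14 z$
$-133 - q{\left(I{\left(Q \right)},-13 \right)} = -133 - 14 \left(-13\right) = -133 - -182 = -133 + 182 = 49$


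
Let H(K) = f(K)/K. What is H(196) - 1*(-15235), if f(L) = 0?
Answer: 15235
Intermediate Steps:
H(K) = 0 (H(K) = 0/K = 0)
H(196) - 1*(-15235) = 0 - 1*(-15235) = 0 + 15235 = 15235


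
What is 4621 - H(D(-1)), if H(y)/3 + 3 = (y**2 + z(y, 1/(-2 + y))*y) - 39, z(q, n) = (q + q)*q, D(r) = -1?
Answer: 4750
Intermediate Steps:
z(q, n) = 2*q**2 (z(q, n) = (2*q)*q = 2*q**2)
H(y) = -126 + 3*y**2 + 6*y**3 (H(y) = -9 + 3*((y**2 + (2*y**2)*y) - 39) = -9 + 3*((y**2 + 2*y**3) - 39) = -9 + 3*(-39 + y**2 + 2*y**3) = -9 + (-117 + 3*y**2 + 6*y**3) = -126 + 3*y**2 + 6*y**3)
4621 - H(D(-1)) = 4621 - (-126 + 3*(-1)**2 + 6*(-1)**3) = 4621 - (-126 + 3*1 + 6*(-1)) = 4621 - (-126 + 3 - 6) = 4621 - 1*(-129) = 4621 + 129 = 4750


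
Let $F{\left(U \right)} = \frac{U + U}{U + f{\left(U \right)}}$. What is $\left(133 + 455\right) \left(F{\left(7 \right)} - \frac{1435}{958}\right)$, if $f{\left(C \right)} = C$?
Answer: $- \frac{140238}{479} \approx -292.77$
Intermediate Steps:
$F{\left(U \right)} = 1$ ($F{\left(U \right)} = \frac{U + U}{U + U} = \frac{2 U}{2 U} = 2 U \frac{1}{2 U} = 1$)
$\left(133 + 455\right) \left(F{\left(7 \right)} - \frac{1435}{958}\right) = \left(133 + 455\right) \left(1 - \frac{1435}{958}\right) = 588 \left(1 - \frac{1435}{958}\right) = 588 \left(- \frac{477}{958}\right) = - \frac{140238}{479}$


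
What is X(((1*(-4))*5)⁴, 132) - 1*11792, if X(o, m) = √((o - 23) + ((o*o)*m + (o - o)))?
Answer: -11792 + √3379200159977 ≈ 1.8265e+6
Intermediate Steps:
X(o, m) = √(-23 + o + m*o²) (X(o, m) = √((-23 + o) + (o²*m + 0)) = √((-23 + o) + (m*o² + 0)) = √((-23 + o) + m*o²) = √(-23 + o + m*o²))
X(((1*(-4))*5)⁴, 132) - 1*11792 = √(-23 + ((1*(-4))*5)⁴ + 132*(((1*(-4))*5)⁴)²) - 1*11792 = √(-23 + (-4*5)⁴ + 132*((-4*5)⁴)²) - 11792 = √(-23 + (-20)⁴ + 132*((-20)⁴)²) - 11792 = √(-23 + 160000 + 132*160000²) - 11792 = √(-23 + 160000 + 132*25600000000) - 11792 = √(-23 + 160000 + 3379200000000) - 11792 = √3379200159977 - 11792 = -11792 + √3379200159977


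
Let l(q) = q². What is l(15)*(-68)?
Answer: -15300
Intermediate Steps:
l(15)*(-68) = 15²*(-68) = 225*(-68) = -15300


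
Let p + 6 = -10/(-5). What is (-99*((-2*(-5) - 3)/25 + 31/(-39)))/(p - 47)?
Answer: -5522/5525 ≈ -0.99946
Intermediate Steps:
p = -4 (p = -6 - 10/(-5) = -6 - 10*(-1/5) = -6 + 2 = -4)
(-99*((-2*(-5) - 3)/25 + 31/(-39)))/(p - 47) = (-99*((-2*(-5) - 3)/25 + 31/(-39)))/(-4 - 47) = -99*((10 - 3)*(1/25) + 31*(-1/39))/(-51) = -99*(7*(1/25) - 31/39)*(-1/51) = -99*(7/25 - 31/39)*(-1/51) = -99*(-502/975)*(-1/51) = (16566/325)*(-1/51) = -5522/5525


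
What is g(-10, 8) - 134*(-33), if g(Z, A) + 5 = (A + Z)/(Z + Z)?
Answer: 44171/10 ≈ 4417.1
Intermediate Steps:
g(Z, A) = -5 + (A + Z)/(2*Z) (g(Z, A) = -5 + (A + Z)/(Z + Z) = -5 + (A + Z)/((2*Z)) = -5 + (A + Z)*(1/(2*Z)) = -5 + (A + Z)/(2*Z))
g(-10, 8) - 134*(-33) = (½)*(8 - 9*(-10))/(-10) - 134*(-33) = (½)*(-⅒)*(8 + 90) + 4422 = (½)*(-⅒)*98 + 4422 = -49/10 + 4422 = 44171/10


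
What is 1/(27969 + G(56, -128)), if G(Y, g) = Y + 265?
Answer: 1/28290 ≈ 3.5348e-5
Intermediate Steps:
G(Y, g) = 265 + Y
1/(27969 + G(56, -128)) = 1/(27969 + (265 + 56)) = 1/(27969 + 321) = 1/28290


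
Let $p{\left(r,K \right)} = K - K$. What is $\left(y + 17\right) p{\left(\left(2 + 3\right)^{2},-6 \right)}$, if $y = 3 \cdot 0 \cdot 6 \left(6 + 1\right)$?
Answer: $0$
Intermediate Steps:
$p{\left(r,K \right)} = 0$
$y = 0$ ($y = 0 \cdot 6 \cdot 7 = 0 \cdot 7 = 0$)
$\left(y + 17\right) p{\left(\left(2 + 3\right)^{2},-6 \right)} = \left(0 + 17\right) 0 = 17 \cdot 0 = 0$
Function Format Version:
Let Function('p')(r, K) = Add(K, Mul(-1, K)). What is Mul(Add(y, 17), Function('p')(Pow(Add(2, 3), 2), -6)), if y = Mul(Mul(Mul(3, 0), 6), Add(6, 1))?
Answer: 0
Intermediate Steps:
Function('p')(r, K) = 0
y = 0 (y = Mul(Mul(0, 6), 7) = Mul(0, 7) = 0)
Mul(Add(y, 17), Function('p')(Pow(Add(2, 3), 2), -6)) = Mul(Add(0, 17), 0) = Mul(17, 0) = 0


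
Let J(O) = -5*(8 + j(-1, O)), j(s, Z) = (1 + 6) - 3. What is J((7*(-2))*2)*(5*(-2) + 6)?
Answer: 240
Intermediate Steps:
j(s, Z) = 4 (j(s, Z) = 7 - 3 = 4)
J(O) = -60 (J(O) = -5*(8 + 4) = -5*12 = -60)
J((7*(-2))*2)*(5*(-2) + 6) = -60*(5*(-2) + 6) = -60*(-10 + 6) = -60*(-4) = 240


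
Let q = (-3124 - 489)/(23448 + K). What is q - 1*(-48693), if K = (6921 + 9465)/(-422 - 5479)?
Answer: 2245555995751/46116754 ≈ 48693.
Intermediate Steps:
K = -5462/1967 (K = 16386/(-5901) = 16386*(-1/5901) = -5462/1967 ≈ -2.7768)
q = -7106771/46116754 (q = (-3124 - 489)/(23448 - 5462/1967) = -3613/46116754/1967 = -3613*1967/46116754 = -7106771/46116754 ≈ -0.15410)
q - 1*(-48693) = -7106771/46116754 - 1*(-48693) = -7106771/46116754 + 48693 = 2245555995751/46116754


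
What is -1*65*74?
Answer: -4810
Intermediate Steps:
-1*65*74 = -65*74 = -4810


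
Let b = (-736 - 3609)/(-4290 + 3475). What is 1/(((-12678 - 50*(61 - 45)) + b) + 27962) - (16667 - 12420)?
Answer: -10030398804/2361761 ≈ -4247.0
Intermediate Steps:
b = 869/163 (b = -4345/(-815) = -4345*(-1/815) = 869/163 ≈ 5.3313)
1/(((-12678 - 50*(61 - 45)) + b) + 27962) - (16667 - 12420) = 1/(((-12678 - 50*(61 - 45)) + 869/163) + 27962) - (16667 - 12420) = 1/(((-12678 - 50*16) + 869/163) + 27962) - 1*4247 = 1/(((-12678 - 800) + 869/163) + 27962) - 4247 = 1/((-13478 + 869/163) + 27962) - 4247 = 1/(-2196045/163 + 27962) - 4247 = 1/(2361761/163) - 4247 = 163/2361761 - 4247 = -10030398804/2361761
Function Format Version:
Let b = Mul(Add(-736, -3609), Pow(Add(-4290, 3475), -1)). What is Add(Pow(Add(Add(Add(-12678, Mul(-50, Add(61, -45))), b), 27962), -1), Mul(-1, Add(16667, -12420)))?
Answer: Rational(-10030398804, 2361761) ≈ -4247.0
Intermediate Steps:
b = Rational(869, 163) (b = Mul(-4345, Pow(-815, -1)) = Mul(-4345, Rational(-1, 815)) = Rational(869, 163) ≈ 5.3313)
Add(Pow(Add(Add(Add(-12678, Mul(-50, Add(61, -45))), b), 27962), -1), Mul(-1, Add(16667, -12420))) = Add(Pow(Add(Add(Add(-12678, Mul(-50, Add(61, -45))), Rational(869, 163)), 27962), -1), Mul(-1, Add(16667, -12420))) = Add(Pow(Add(Add(Add(-12678, Mul(-50, 16)), Rational(869, 163)), 27962), -1), Mul(-1, 4247)) = Add(Pow(Add(Add(Add(-12678, -800), Rational(869, 163)), 27962), -1), -4247) = Add(Pow(Add(Add(-13478, Rational(869, 163)), 27962), -1), -4247) = Add(Pow(Add(Rational(-2196045, 163), 27962), -1), -4247) = Add(Pow(Rational(2361761, 163), -1), -4247) = Add(Rational(163, 2361761), -4247) = Rational(-10030398804, 2361761)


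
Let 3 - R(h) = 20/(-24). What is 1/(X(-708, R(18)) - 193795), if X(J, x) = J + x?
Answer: -6/1166995 ≈ -5.1414e-6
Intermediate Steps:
R(h) = 23/6 (R(h) = 3 - 20/(-24) = 3 - 20*(-1)/24 = 3 - 1*(-⅚) = 3 + ⅚ = 23/6)
1/(X(-708, R(18)) - 193795) = 1/((-708 + 23/6) - 193795) = 1/(-4225/6 - 193795) = 1/(-1166995/6) = -6/1166995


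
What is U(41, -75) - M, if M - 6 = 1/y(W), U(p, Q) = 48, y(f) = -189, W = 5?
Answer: 7939/189 ≈ 42.005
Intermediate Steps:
M = 1133/189 (M = 6 + 1/(-189) = 6 - 1/189 = 1133/189 ≈ 5.9947)
U(41, -75) - M = 48 - 1*1133/189 = 48 - 1133/189 = 7939/189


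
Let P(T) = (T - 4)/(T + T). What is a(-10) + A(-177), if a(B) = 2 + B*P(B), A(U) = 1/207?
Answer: -1034/207 ≈ -4.9952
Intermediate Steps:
A(U) = 1/207
P(T) = (-4 + T)/(2*T) (P(T) = (-4 + T)/((2*T)) = (-4 + T)*(1/(2*T)) = (-4 + T)/(2*T))
a(B) = B/2 (a(B) = 2 + B*((-4 + B)/(2*B)) = 2 + (-2 + B/2) = B/2)
a(-10) + A(-177) = (½)*(-10) + 1/207 = -5 + 1/207 = -1034/207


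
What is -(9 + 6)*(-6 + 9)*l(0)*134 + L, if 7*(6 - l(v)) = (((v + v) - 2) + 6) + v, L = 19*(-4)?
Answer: -229672/7 ≈ -32810.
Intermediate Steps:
L = -76
l(v) = 38/7 - 3*v/7 (l(v) = 6 - ((((v + v) - 2) + 6) + v)/7 = 6 - (((2*v - 2) + 6) + v)/7 = 6 - (((-2 + 2*v) + 6) + v)/7 = 6 - ((4 + 2*v) + v)/7 = 6 - (4 + 3*v)/7 = 6 + (-4/7 - 3*v/7) = 38/7 - 3*v/7)
-(9 + 6)*(-6 + 9)*l(0)*134 + L = -(9 + 6)*(-6 + 9)*(38/7 - 3/7*0)*134 - 76 = -15*3*(38/7 + 0)*134 - 76 = -45*38/7*134 - 76 = -1*1710/7*134 - 76 = -1710/7*134 - 76 = -229140/7 - 76 = -229672/7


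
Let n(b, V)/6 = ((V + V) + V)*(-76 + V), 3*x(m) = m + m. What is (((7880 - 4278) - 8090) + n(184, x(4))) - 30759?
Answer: -38767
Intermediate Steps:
x(m) = 2*m/3 (x(m) = (m + m)/3 = (2*m)/3 = 2*m/3)
n(b, V) = 18*V*(-76 + V) (n(b, V) = 6*(((V + V) + V)*(-76 + V)) = 6*((2*V + V)*(-76 + V)) = 6*((3*V)*(-76 + V)) = 6*(3*V*(-76 + V)) = 18*V*(-76 + V))
(((7880 - 4278) - 8090) + n(184, x(4))) - 30759 = (((7880 - 4278) - 8090) + 18*((⅔)*4)*(-76 + (⅔)*4)) - 30759 = ((3602 - 8090) + 18*(8/3)*(-76 + 8/3)) - 30759 = (-4488 + 18*(8/3)*(-220/3)) - 30759 = (-4488 - 3520) - 30759 = -8008 - 30759 = -38767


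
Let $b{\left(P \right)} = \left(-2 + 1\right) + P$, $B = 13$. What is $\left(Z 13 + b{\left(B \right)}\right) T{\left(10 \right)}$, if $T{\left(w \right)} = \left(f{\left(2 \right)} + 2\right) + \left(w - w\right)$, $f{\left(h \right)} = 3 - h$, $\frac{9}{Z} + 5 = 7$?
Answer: $\frac{423}{2} \approx 211.5$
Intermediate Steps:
$Z = \frac{9}{2}$ ($Z = \frac{9}{-5 + 7} = \frac{9}{2} \approx 4.5$)
$b{\left(P \right)} = -1 + P$
$T{\left(w \right)} = 3$ ($T{\left(w \right)} = \left(\left(3 - 2\right) + 2\right) + \left(w - w\right) = \left(\left(3 - 2\right) + 2\right) + 0 = \left(1 + 2\right) + 0 = 3 + 0 = 3$)
$\left(Z 13 + b{\left(B \right)}\right) T{\left(10 \right)} = \left(\frac{9}{2} \cdot 13 + \left(-1 + 13\right)\right) 3 = \left(\frac{117}{2} + 12\right) 3 = \frac{141}{2} \cdot 3 = \frac{423}{2}$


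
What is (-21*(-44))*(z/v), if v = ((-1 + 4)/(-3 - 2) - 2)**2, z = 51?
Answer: 1178100/169 ≈ 6971.0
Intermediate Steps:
v = 169/25 (v = (3/(-5) - 2)**2 = (3*(-1/5) - 2)**2 = (-3/5 - 2)**2 = (-13/5)**2 = 169/25 ≈ 6.7600)
(-21*(-44))*(z/v) = (-21*(-44))*(51/(169/25)) = 924*(51*(25/169)) = 924*(1275/169) = 1178100/169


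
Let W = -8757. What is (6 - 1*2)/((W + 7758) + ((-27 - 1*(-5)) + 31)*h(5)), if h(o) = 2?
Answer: -4/981 ≈ -0.0040775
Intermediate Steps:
(6 - 1*2)/((W + 7758) + ((-27 - 1*(-5)) + 31)*h(5)) = (6 - 1*2)/((-8757 + 7758) + ((-27 - 1*(-5)) + 31)*2) = (6 - 2)/(-999 + ((-27 + 5) + 31)*2) = 4/(-999 + (-22 + 31)*2) = 4/(-999 + 9*2) = 4/(-999 + 18) = 4/(-981) = -1/981*4 = -4/981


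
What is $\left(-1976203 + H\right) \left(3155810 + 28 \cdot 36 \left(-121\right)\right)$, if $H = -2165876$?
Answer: $-12566413237518$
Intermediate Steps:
$\left(-1976203 + H\right) \left(3155810 + 28 \cdot 36 \left(-121\right)\right) = \left(-1976203 - 2165876\right) \left(3155810 + 28 \cdot 36 \left(-121\right)\right) = - 4142079 \left(3155810 + 1008 \left(-121\right)\right) = - 4142079 \left(3155810 - 121968\right) = \left(-4142079\right) 3033842 = -12566413237518$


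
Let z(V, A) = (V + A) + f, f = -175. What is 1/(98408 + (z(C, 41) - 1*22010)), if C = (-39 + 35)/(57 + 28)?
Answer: 85/6482436 ≈ 1.3112e-5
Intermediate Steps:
C = -4/85 ≈ -0.047059
z(V, A) = -175 + A + V (z(V, A) = (V + A) - 175 = (A + V) - 175 = -175 + A + V)
1/(98408 + (z(C, 41) - 1*22010)) = 1/(98408 + ((-175 + 41 - 4/85) - 1*22010)) = 1/(98408 + (-11394/85 - 22010)) = 1/(98408 - 1882244/85) = 1/(6482436/85) = 85/6482436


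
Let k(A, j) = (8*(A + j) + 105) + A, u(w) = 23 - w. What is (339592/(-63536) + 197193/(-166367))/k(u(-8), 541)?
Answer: -784383599/565991181488 ≈ -0.0013859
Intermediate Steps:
k(A, j) = 105 + 8*j + 9*A (k(A, j) = ((8*A + 8*j) + 105) + A = (105 + 8*A + 8*j) + A = 105 + 8*j + 9*A)
(339592/(-63536) + 197193/(-166367))/k(u(-8), 541) = (339592/(-63536) + 197193/(-166367))/(105 + 8*541 + 9*(23 - 1*(-8))) = (339592*(-1/63536) + 197193*(-1/166367))/(105 + 4328 + 9*(23 + 8)) = (-3859/722 - 197193/166367)/(105 + 4328 + 9*31) = -784383599/(120116974*(105 + 4328 + 279)) = -784383599/120116974/4712 = -784383599/120116974*1/4712 = -784383599/565991181488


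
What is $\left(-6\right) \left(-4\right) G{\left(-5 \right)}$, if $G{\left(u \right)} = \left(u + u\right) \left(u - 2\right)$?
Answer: $1680$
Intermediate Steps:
$G{\left(u \right)} = 2 u \left(-2 + u\right)$
$\left(-6\right) \left(-4\right) G{\left(-5 \right)} = \left(-6\right) \left(-4\right) 2 \left(-5\right) \left(-2 - 5\right) = 24 \cdot 2 \left(-5\right) \left(-7\right) = 24 \cdot 70 = 1680$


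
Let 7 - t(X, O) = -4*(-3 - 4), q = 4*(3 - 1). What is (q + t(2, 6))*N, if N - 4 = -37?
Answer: 429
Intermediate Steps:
N = -33 (N = 4 - 37 = -33)
q = 8 (q = 4*2 = 8)
t(X, O) = -21 (t(X, O) = 7 - (-4)*(-3 - 4) = 7 - (-4)*(-7) = 7 - 1*28 = 7 - 28 = -21)
(q + t(2, 6))*N = (8 - 21)*(-33) = -13*(-33) = 429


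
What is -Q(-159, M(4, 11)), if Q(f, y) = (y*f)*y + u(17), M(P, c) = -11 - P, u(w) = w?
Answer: 35758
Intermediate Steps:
Q(f, y) = 17 + f*y² (Q(f, y) = (y*f)*y + 17 = (f*y)*y + 17 = f*y² + 17 = 17 + f*y²)
-Q(-159, M(4, 11)) = -(17 - 159*(-11 - 1*4)²) = -(17 - 159*(-11 - 4)²) = -(17 - 159*(-15)²) = -(17 - 159*225) = -(17 - 35775) = -1*(-35758) = 35758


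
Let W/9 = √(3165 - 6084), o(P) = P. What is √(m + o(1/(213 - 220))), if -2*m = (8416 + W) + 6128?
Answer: √(-1425340 - 882*I*√2919)/14 ≈ 1.4253 - 85.289*I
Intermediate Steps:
W = 9*I*√2919 (W = 9*√(3165 - 6084) = 9*√(-2919) = 9*(I*√2919) = 9*I*√2919 ≈ 486.25*I)
m = -7272 - 9*I*√2919/2 (m = -((8416 + 9*I*√2919) + 6128)/2 = -(14544 + 9*I*√2919)/2 = -7272 - 9*I*√2919/2 ≈ -7272.0 - 243.13*I)
√(m + o(1/(213 - 220))) = √((-7272 - 9*I*√2919/2) + 1/(213 - 220)) = √((-7272 - 9*I*√2919/2) + 1/(-7)) = √((-7272 - 9*I*√2919/2) - ⅐) = √(-50905/7 - 9*I*√2919/2)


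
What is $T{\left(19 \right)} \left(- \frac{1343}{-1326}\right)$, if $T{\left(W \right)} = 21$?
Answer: $\frac{553}{26} \approx 21.269$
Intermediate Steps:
$T{\left(19 \right)} \left(- \frac{1343}{-1326}\right) = 21 \left(- \frac{1343}{-1326}\right) = 21 \left(\left(-1343\right) \left(- \frac{1}{1326}\right)\right) = 21 \cdot \frac{79}{78} = \frac{553}{26}$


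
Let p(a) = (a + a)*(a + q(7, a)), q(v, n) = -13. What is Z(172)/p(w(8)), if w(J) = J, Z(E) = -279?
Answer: 279/80 ≈ 3.4875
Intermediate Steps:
p(a) = 2*a*(-13 + a) (p(a) = (a + a)*(a - 13) = (2*a)*(-13 + a) = 2*a*(-13 + a))
Z(172)/p(w(8)) = -279*1/(16*(-13 + 8)) = -279/(2*8*(-5)) = -279/(-80) = -279*(-1/80) = 279/80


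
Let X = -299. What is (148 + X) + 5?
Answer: -146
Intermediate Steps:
(148 + X) + 5 = (148 - 299) + 5 = -151 + 5 = -146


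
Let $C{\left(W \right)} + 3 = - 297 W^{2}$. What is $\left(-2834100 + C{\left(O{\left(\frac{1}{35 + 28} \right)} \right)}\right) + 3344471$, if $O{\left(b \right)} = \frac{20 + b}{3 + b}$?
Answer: $\frac{17952018863}{36100} \approx 4.9729 \cdot 10^{5}$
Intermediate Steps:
$O{\left(b \right)} = \frac{20 + b}{3 + b}$
$C{\left(W \right)} = -3 - 297 W^{2}$
$\left(-2834100 + C{\left(O{\left(\frac{1}{35 + 28} \right)} \right)}\right) + 3344471 = \left(-2834100 - \left(3 + 297 \left(\frac{20 + \frac{1}{35 + 28}}{3 + \frac{1}{35 + 28}}\right)^{2}\right)\right) + 3344471 = \left(-2834100 - \left(3 + 297 \left(\frac{20 + \frac{1}{63}}{3 + \frac{1}{63}}\right)^{2}\right)\right) + 3344471 = \left(-2834100 - \left(3 + 297 \left(\frac{1}{\frac{190}{63}} \cdot \frac{1261}{63}\right)^{2}\right)\right) + 3344471 = \left(-2834100 - \left(3 + 297 \left(\frac{63}{190} \cdot \frac{1261}{63}\right)^{2}\right)\right) + 3344471 = \left(-2834100 - \left(3 + 297 \left(\frac{1261}{190}\right)^{2}\right)\right) + 3344471 = \left(-2834100 - \frac{472374237}{36100}\right) + 3344471 = - \frac{102783384237}{36100} + 3344471 = \frac{17952018863}{36100}$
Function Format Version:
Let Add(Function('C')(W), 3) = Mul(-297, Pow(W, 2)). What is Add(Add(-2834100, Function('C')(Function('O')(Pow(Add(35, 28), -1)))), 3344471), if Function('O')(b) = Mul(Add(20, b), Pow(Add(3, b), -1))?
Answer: Rational(17952018863, 36100) ≈ 4.9729e+5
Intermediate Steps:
Function('O')(b) = Mul(Pow(Add(3, b), -1), Add(20, b))
Function('C')(W) = Add(-3, Mul(-297, Pow(W, 2)))
Add(Add(-2834100, Function('C')(Function('O')(Pow(Add(35, 28), -1)))), 3344471) = Add(Add(-2834100, Add(-3, Mul(-297, Pow(Mul(Pow(Add(3, Pow(Add(35, 28), -1)), -1), Add(20, Pow(Add(35, 28), -1))), 2)))), 3344471) = Add(Add(-2834100, Add(-3, Mul(-297, Pow(Mul(Pow(Add(3, Pow(63, -1)), -1), Add(20, Pow(63, -1))), 2)))), 3344471) = Add(Add(-2834100, Add(-3, Mul(-297, Pow(Mul(Pow(Add(3, Rational(1, 63)), -1), Add(20, Rational(1, 63))), 2)))), 3344471) = Add(Add(-2834100, Add(-3, Mul(-297, Pow(Mul(Pow(Rational(190, 63), -1), Rational(1261, 63)), 2)))), 3344471) = Add(Add(-2834100, Add(-3, Mul(-297, Pow(Mul(Rational(63, 190), Rational(1261, 63)), 2)))), 3344471) = Add(Add(-2834100, Add(-3, Mul(-297, Pow(Rational(1261, 190), 2)))), 3344471) = Add(Add(-2834100, Add(-3, Mul(-297, Rational(1590121, 36100)))), 3344471) = Add(Add(-2834100, Add(-3, Rational(-472265937, 36100))), 3344471) = Add(Add(-2834100, Rational(-472374237, 36100)), 3344471) = Add(Rational(-102783384237, 36100), 3344471) = Rational(17952018863, 36100)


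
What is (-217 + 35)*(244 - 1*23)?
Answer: -40222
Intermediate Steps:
(-217 + 35)*(244 - 1*23) = -182*(244 - 23) = -182*221 = -40222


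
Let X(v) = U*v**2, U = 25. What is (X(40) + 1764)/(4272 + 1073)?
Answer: 41764/5345 ≈ 7.8137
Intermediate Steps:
X(v) = 25*v**2
(X(40) + 1764)/(4272 + 1073) = (25*40**2 + 1764)/(4272 + 1073) = (25*1600 + 1764)/5345 = (40000 + 1764)*(1/5345) = 41764*(1/5345) = 41764/5345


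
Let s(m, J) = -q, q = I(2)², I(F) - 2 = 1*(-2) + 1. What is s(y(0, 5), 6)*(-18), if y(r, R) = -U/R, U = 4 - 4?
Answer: 18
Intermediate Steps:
U = 0
I(F) = 1 (I(F) = 2 + (1*(-2) + 1) = 2 + (-2 + 1) = 2 - 1 = 1)
q = 1 (q = 1² = 1)
y(r, R) = 0 (y(r, R) = -0/R = -1*0 = 0)
s(m, J) = -1 (s(m, J) = -1*1 = -1)
s(y(0, 5), 6)*(-18) = -1*(-18) = 18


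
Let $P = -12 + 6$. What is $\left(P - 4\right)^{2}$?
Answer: $100$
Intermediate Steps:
$P = -6$
$\left(P - 4\right)^{2} = \left(-6 - 4\right)^{2} = \left(-10\right)^{2} = 100$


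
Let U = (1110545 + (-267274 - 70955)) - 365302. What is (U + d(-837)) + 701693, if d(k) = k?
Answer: 1107870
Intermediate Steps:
U = 407014 (U = (1110545 - 338229) - 365302 = 772316 - 365302 = 407014)
(U + d(-837)) + 701693 = (407014 - 837) + 701693 = 406177 + 701693 = 1107870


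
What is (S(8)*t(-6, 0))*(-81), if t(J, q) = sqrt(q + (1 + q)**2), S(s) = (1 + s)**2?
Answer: -6561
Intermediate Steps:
(S(8)*t(-6, 0))*(-81) = ((1 + 8)**2*sqrt(0 + (1 + 0)**2))*(-81) = (9**2*sqrt(0 + 1**2))*(-81) = (81*sqrt(0 + 1))*(-81) = (81*sqrt(1))*(-81) = (81*1)*(-81) = 81*(-81) = -6561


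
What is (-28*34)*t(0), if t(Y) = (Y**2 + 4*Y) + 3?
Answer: -2856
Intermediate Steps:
t(Y) = 3 + Y**2 + 4*Y
(-28*34)*t(0) = (-28*34)*(3 + 0**2 + 4*0) = -952*(3 + 0 + 0) = -952*3 = -2856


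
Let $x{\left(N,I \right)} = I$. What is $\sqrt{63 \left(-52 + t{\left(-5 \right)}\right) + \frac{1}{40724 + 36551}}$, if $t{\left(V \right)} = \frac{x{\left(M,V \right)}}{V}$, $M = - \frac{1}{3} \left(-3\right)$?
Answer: $\frac{i \sqrt{767447618234}}{15455} \approx 56.683 i$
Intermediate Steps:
$M = 1$ ($M = \left(-1\right) \frac{1}{3} \left(-3\right) = \left(- \frac{1}{3}\right) \left(-3\right) = 1$)
$t{\left(V \right)} = 1$ ($t{\left(V \right)} = \frac{V}{V} = 1$)
$\sqrt{63 \left(-52 + t{\left(-5 \right)}\right) + \frac{1}{40724 + 36551}} = \sqrt{63 \left(-52 + 1\right) + \frac{1}{40724 + 36551}} = \sqrt{63 \left(-51\right) + \frac{1}{77275}} = \sqrt{-3213 + \frac{1}{77275}} = \sqrt{- \frac{248284574}{77275}} = \frac{i \sqrt{767447618234}}{15455}$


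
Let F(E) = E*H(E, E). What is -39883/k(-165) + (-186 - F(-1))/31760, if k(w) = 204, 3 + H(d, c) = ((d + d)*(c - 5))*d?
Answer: -316681271/1619760 ≈ -195.51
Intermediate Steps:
H(d, c) = -3 + 2*d²*(-5 + c) (H(d, c) = -3 + ((d + d)*(c - 5))*d = -3 + ((2*d)*(-5 + c))*d = -3 + (2*d*(-5 + c))*d = -3 + 2*d²*(-5 + c))
F(E) = E*(-3 - 10*E² + 2*E³) (F(E) = E*(-3 - 10*E² + 2*E*E²) = E*(-3 - 10*E² + 2*E³))
-39883/k(-165) + (-186 - F(-1))/31760 = -39883/204 + (-186 - (-1)*(-3 - 10*(-1)² + 2*(-1)³))/31760 = -39883*1/204 + (-186 - (-1)*(-3 - 10*1 + 2*(-1)))*(1/31760) = -39883/204 + (-186 - (-1)*(-3 - 10 - 2))*(1/31760) = -39883/204 + (-186 - (-1)*(-15))*(1/31760) = -39883/204 + (-186 - 1*15)*(1/31760) = -39883/204 + (-186 - 15)*(1/31760) = -39883/204 - 201*1/31760 = -39883/204 - 201/31760 = -316681271/1619760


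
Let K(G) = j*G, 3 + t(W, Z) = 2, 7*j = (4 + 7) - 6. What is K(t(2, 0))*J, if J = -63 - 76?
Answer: 695/7 ≈ 99.286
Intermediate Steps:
j = 5/7 (j = ((4 + 7) - 6)/7 = (11 - 6)/7 = (1/7)*5 = 5/7 ≈ 0.71429)
t(W, Z) = -1 (t(W, Z) = -3 + 2 = -1)
J = -139
K(G) = 5*G/7
K(t(2, 0))*J = ((5/7)*(-1))*(-139) = -5/7*(-139) = 695/7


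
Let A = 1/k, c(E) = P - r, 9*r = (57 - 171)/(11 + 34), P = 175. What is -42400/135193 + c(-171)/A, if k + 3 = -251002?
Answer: -160596612558559/3650211 ≈ -4.3997e+7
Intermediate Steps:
k = -251005 (k = -3 - 251002 = -251005)
r = -38/135 (r = ((57 - 171)/(11 + 34))/9 = (-114/45)/9 = (-114*1/45)/9 = (⅑)*(-38/15) = -38/135 ≈ -0.28148)
c(E) = 23663/135 (c(E) = 175 - 1*(-38/135) = 175 + 38/135 = 23663/135)
A = -1/251005 (A = 1/(-251005) = -1/251005 ≈ -3.9840e-6)
-42400/135193 + c(-171)/A = -42400/135193 + 23663/(135*(-1/251005)) = -42400*1/135193 + (23663/135)*(-251005) = -42400/135193 - 1187906263/27 = -160596612558559/3650211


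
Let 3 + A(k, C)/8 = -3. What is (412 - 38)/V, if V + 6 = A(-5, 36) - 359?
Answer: -374/413 ≈ -0.90557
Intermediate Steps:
A(k, C) = -48 (A(k, C) = -24 + 8*(-3) = -24 - 24 = -48)
V = -413 (V = -6 + (-48 - 359) = -6 - 407 = -413)
(412 - 38)/V = (412 - 38)/(-413) = 374*(-1/413) = -374/413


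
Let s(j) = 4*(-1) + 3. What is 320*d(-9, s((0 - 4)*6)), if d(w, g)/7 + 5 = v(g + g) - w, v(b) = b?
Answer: 4480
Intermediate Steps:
s(j) = -1 (s(j) = -4 + 3 = -1)
d(w, g) = -35 - 7*w + 14*g (d(w, g) = -35 + 7*((g + g) - w) = -35 + 7*(2*g - w) = -35 + 7*(-w + 2*g) = -35 + (-7*w + 14*g) = -35 - 7*w + 14*g)
320*d(-9, s((0 - 4)*6)) = 320*(-35 - 7*(-9) + 14*(-1)) = 320*(-35 + 63 - 14) = 320*14 = 4480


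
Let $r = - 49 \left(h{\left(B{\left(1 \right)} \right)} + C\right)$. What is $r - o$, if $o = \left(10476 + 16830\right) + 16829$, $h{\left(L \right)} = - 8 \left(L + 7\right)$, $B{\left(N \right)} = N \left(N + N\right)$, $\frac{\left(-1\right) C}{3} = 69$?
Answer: $-30464$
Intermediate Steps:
$C = -207$ ($C = \left(-3\right) 69 = -207$)
$B{\left(N \right)} = 2 N^{2}$ ($B{\left(N \right)} = N 2 N = 2 N^{2}$)
$h{\left(L \right)} = -56 - 8 L$ ($h{\left(L \right)} = - 8 \left(7 + L\right) = -56 - 8 L$)
$r = 13671$ ($r = - 49 \left(\left(-56 - 8 \cdot 2 \cdot 1^{2}\right) - 207\right) = - 49 \left(\left(-56 - 8 \cdot 2 \cdot 1\right) - 207\right) = - 49 \left(\left(-56 - 16\right) - 207\right) = - 49 \left(-72 - 207\right) = \left(-49\right) \left(-279\right) = 13671$)
$o = 44135$ ($o = 27306 + 16829 = 44135$)
$r - o = 13671 - 44135 = -30464$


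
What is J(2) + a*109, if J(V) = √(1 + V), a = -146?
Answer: -15914 + √3 ≈ -15912.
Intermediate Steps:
J(2) + a*109 = √(1 + 2) - 146*109 = √3 - 15914 = -15914 + √3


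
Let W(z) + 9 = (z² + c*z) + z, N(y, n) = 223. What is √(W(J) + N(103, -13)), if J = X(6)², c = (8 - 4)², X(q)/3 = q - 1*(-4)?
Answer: √825514 ≈ 908.58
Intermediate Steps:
X(q) = 12 + 3*q (X(q) = 3*(q - 1*(-4)) = 3*(q + 4) = 3*(4 + q) = 12 + 3*q)
c = 16 (c = 4² = 16)
J = 900 (J = (12 + 3*6)² = (12 + 18)² = 30² = 900)
W(z) = -9 + z² + 17*z (W(z) = -9 + ((z² + 16*z) + z) = -9 + (z² + 17*z) = -9 + z² + 17*z)
√(W(J) + N(103, -13)) = √((-9 + 900² + 17*900) + 223) = √((-9 + 810000 + 15300) + 223) = √(825291 + 223) = √825514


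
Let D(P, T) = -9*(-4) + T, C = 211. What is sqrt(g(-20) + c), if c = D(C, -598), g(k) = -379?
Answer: I*sqrt(941) ≈ 30.676*I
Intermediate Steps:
D(P, T) = 36 + T
c = -562 (c = 36 - 598 = -562)
sqrt(g(-20) + c) = sqrt(-379 - 562) = sqrt(-941) = I*sqrt(941)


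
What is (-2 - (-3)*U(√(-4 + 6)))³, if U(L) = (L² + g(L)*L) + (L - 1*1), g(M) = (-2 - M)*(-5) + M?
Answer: 292411 + 207405*√2 ≈ 5.8573e+5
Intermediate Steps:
g(M) = 10 + 6*M (g(M) = (10 + 5*M) + M = 10 + 6*M)
U(L) = -1 + L + L² + L*(10 + 6*L) (U(L) = (L² + (10 + 6*L)*L) + (L - 1*1) = (L² + L*(10 + 6*L)) + (L - 1) = (L² + L*(10 + 6*L)) + (-1 + L) = -1 + L + L² + L*(10 + 6*L))
(-2 - (-3)*U(√(-4 + 6)))³ = (-2 - (-3)*(-1 + 7*(√(-4 + 6))² + 11*√(-4 + 6)))³ = (-2 - (-3)*(-1 + 7*(√2)² + 11*√2))³ = (-2 - (-3)*(-1 + 7*2 + 11*√2))³ = (-2 - (-3)*(-1 + 14 + 11*√2))³ = (-2 - (-3)*(13 + 11*√2))³ = (-2 - (-39 - 33*√2))³ = (-2 + (39 + 33*√2))³ = (37 + 33*√2)³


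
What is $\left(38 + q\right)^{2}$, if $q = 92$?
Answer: $16900$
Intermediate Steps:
$\left(38 + q\right)^{2} = \left(38 + 92\right)^{2} = 130^{2} = 16900$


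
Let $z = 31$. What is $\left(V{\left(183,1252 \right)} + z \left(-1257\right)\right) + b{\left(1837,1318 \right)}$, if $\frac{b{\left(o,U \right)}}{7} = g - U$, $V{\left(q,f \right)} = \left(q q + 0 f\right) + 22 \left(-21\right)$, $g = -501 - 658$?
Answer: $-23279$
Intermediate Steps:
$g = -1159$ ($g = -501 - 658 = -1159$)
$V{\left(q,f \right)} = -462 + q^{2}$ ($V{\left(q,f \right)} = \left(q^{2} + 0\right) - 462 = q^{2} - 462 = -462 + q^{2}$)
$b{\left(o,U \right)} = -8113 - 7 U$ ($b{\left(o,U \right)} = 7 \left(-1159 - U\right) = -8113 - 7 U$)
$\left(V{\left(183,1252 \right)} + z \left(-1257\right)\right) + b{\left(1837,1318 \right)} = \left(\left(-462 + 183^{2}\right) + 31 \left(-1257\right)\right) - 17339 = \left(\left(-462 + 33489\right) - 38967\right) - 17339 = \left(33027 - 38967\right) - 17339 = -5940 - 17339 = -23279$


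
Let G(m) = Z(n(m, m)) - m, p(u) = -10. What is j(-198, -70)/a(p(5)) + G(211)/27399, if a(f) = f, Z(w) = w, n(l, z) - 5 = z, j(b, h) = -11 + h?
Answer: 2219369/273990 ≈ 8.1002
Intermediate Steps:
n(l, z) = 5 + z
G(m) = 5 (G(m) = (5 + m) - m = 5)
j(-198, -70)/a(p(5)) + G(211)/27399 = (-11 - 70)/(-10) + 5/27399 = -81*(-⅒) + 5*(1/27399) = 81/10 + 5/27399 = 2219369/273990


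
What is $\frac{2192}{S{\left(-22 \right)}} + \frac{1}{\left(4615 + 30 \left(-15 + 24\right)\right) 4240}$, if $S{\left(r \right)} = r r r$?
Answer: $- \frac{5675196269}{27568204400} \approx -0.20586$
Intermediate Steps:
$S{\left(r \right)} = r^{3}$ ($S{\left(r \right)} = r^{2} r = r^{3}$)
$\frac{2192}{S{\left(-22 \right)}} + \frac{1}{\left(4615 + 30 \left(-15 + 24\right)\right) 4240} = \frac{2192}{\left(-22\right)^{3}} + \frac{1}{\left(4615 + 30 \left(-15 + 24\right)\right) 4240} = \frac{2192}{-10648} + \frac{1}{4615 + 30 \cdot 9} \cdot \frac{1}{4240} = 2192 \left(- \frac{1}{10648}\right) + \frac{1}{4615 + 270} \cdot \frac{1}{4240} = - \frac{274}{1331} + \frac{1}{4885} \cdot \frac{1}{4240} = - \frac{274}{1331} + \frac{1}{20712400} = - \frac{5675196269}{27568204400}$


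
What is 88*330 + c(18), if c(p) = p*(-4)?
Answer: 28968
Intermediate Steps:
c(p) = -4*p
88*330 + c(18) = 88*330 - 4*18 = 29040 - 72 = 28968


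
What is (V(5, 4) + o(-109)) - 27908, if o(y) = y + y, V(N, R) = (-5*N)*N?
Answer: -28251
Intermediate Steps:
V(N, R) = -5*N**2
o(y) = 2*y
(V(5, 4) + o(-109)) - 27908 = (-5*5**2 + 2*(-109)) - 27908 = (-5*25 - 218) - 27908 = (-125 - 218) - 27908 = -343 - 27908 = -28251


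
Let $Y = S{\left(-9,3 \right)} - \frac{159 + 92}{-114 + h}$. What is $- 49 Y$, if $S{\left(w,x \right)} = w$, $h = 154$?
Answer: $\frac{29939}{40} \approx 748.47$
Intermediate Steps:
$Y = - \frac{611}{40}$ ($Y = -9 - \frac{159 + 92}{-114 + 154} = -9 - \frac{251}{40} = - \frac{611}{40} \approx -15.275$)
$- 49 Y = \left(-49\right) \left(- \frac{611}{40}\right) = \frac{29939}{40}$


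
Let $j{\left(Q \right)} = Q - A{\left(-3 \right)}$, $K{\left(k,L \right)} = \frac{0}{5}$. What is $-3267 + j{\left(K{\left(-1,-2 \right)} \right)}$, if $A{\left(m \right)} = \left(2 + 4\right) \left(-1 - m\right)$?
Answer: $-3279$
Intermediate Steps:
$K{\left(k,L \right)} = 0$ ($K{\left(k,L \right)} = 0 \cdot \frac{1}{5} = 0$)
$A{\left(m \right)} = -6 - 6 m$ ($A{\left(m \right)} = 6 \left(-1 - m\right) = -6 - 6 m$)
$j{\left(Q \right)} = -12 + Q$ ($j{\left(Q \right)} = Q - \left(-6 - -18\right) = Q - \left(-6 + 18\right) = Q - 12 = -12 + Q$)
$-3267 + j{\left(K{\left(-1,-2 \right)} \right)} = -3267 + \left(-12 + 0\right) = -3267 - 12 = -3279$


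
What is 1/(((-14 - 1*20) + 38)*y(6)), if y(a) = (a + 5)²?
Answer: 1/484 ≈ 0.0020661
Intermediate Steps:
y(a) = (5 + a)²
1/(((-14 - 1*20) + 38)*y(6)) = 1/(((-14 - 1*20) + 38)*(5 + 6)²) = 1/(((-14 - 20) + 38)*11²) = 1/((-34 + 38)*121) = 1/(4*121) = 1/484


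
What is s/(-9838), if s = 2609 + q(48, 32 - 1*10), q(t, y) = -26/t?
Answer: -62603/236112 ≈ -0.26514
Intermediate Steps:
s = 62603/24 (s = 2609 - 26/48 = 2609 - 26*1/48 = 2609 - 13/24 = 62603/24 ≈ 2608.5)
s/(-9838) = (62603/24)/(-9838) = (62603/24)*(-1/9838) = -62603/236112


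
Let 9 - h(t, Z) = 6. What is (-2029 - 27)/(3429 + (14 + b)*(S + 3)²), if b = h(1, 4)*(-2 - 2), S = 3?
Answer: -2056/3501 ≈ -0.58726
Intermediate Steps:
h(t, Z) = 3 (h(t, Z) = 9 - 1*6 = 9 - 6 = 3)
b = -12 (b = 3*(-2 - 2) = 3*(-4) = -12)
(-2029 - 27)/(3429 + (14 + b)*(S + 3)²) = (-2029 - 27)/(3429 + (14 - 12)*(3 + 3)²) = -2056/(3429 + 2*6²) = -2056/(3429 + 2*36) = -2056/(3429 + 72) = -2056/3501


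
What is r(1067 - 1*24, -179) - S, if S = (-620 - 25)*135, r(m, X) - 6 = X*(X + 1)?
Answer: 118943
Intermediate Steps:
r(m, X) = 6 + X*(1 + X) (r(m, X) = 6 + X*(X + 1) = 6 + X*(1 + X))
S = -87075 (S = -645*135 = -87075)
r(1067 - 1*24, -179) - S = (6 - 179 + (-179)²) - 1*(-87075) = (6 - 179 + 32041) + 87075 = 31868 + 87075 = 118943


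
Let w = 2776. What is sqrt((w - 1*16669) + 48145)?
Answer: 2*sqrt(8563) ≈ 185.07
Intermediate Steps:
sqrt((w - 1*16669) + 48145) = sqrt((2776 - 1*16669) + 48145) = sqrt((2776 - 16669) + 48145) = sqrt(-13893 + 48145) = sqrt(34252) = 2*sqrt(8563)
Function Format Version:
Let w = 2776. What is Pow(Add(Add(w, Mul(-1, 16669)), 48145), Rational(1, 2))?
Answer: Mul(2, Pow(8563, Rational(1, 2))) ≈ 185.07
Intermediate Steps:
Pow(Add(Add(w, Mul(-1, 16669)), 48145), Rational(1, 2)) = Pow(Add(Add(2776, Mul(-1, 16669)), 48145), Rational(1, 2)) = Pow(Add(Add(2776, -16669), 48145), Rational(1, 2)) = Pow(Add(-13893, 48145), Rational(1, 2)) = Pow(34252, Rational(1, 2)) = Mul(2, Pow(8563, Rational(1, 2)))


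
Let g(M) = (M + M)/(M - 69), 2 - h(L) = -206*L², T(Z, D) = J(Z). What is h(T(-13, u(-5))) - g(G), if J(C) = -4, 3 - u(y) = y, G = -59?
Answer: 211013/64 ≈ 3297.1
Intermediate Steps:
u(y) = 3 - y
T(Z, D) = -4
h(L) = 2 + 206*L² (h(L) = 2 - (-206)*L² = 2 + 206*L²)
g(M) = 2*M/(-69 + M) (g(M) = (2*M)/(-69 + M) = 2*M/(-69 + M))
h(T(-13, u(-5))) - g(G) = (2 + 206*(-4)²) - 2*(-59)/(-69 - 59) = (2 + 206*16) - 2*(-59)/(-128) = (2 + 3296) - 2*(-59)*(-1)/128 = 3298 - 1*59/64 = 3298 - 59/64 = 211013/64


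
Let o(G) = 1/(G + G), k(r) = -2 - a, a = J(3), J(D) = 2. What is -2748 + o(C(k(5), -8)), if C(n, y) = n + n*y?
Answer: -153887/56 ≈ -2748.0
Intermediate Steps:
a = 2
k(r) = -4 (k(r) = -2 - 1*2 = -2 - 2 = -4)
o(G) = 1/(2*G)
-2748 + o(C(k(5), -8)) = -2748 + 1/(2*((-4*(1 - 8)))) = -2748 + 1/(2*((-4*(-7)))) = -2748 + (½)/28 = -2748 + (½)*(1/28) = -2748 + 1/56 = -153887/56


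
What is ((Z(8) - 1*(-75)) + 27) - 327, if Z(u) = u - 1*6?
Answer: -223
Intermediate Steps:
Z(u) = -6 + u (Z(u) = u - 6 = -6 + u)
((Z(8) - 1*(-75)) + 27) - 327 = (((-6 + 8) - 1*(-75)) + 27) - 327 = ((2 + 75) + 27) - 327 = (77 + 27) - 327 = 104 - 327 = -223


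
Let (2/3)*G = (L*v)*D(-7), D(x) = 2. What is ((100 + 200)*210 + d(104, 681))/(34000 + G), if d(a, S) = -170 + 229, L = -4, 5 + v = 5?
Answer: 63059/34000 ≈ 1.8547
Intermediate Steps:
v = 0 (v = -5 + 5 = 0)
d(a, S) = 59
G = 0 (G = 3*(-4*0*2)/2 = 3*(0*2)/2 = (3/2)*0 = 0)
((100 + 200)*210 + d(104, 681))/(34000 + G) = ((100 + 200)*210 + 59)/(34000 + 0) = (300*210 + 59)/34000 = (63000 + 59)*(1/34000) = 63059*(1/34000) = 63059/34000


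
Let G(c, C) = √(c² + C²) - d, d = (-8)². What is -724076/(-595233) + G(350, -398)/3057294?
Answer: 368945852572/303300379917 + √70226/1528647 ≈ 1.2166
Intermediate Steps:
d = 64
G(c, C) = -64 + √(C² + c²) (G(c, C) = √(c² + C²) - 1*64 = √(C² + c²) - 64 = -64 + √(C² + c²))
-724076/(-595233) + G(350, -398)/3057294 = -724076/(-595233) + (-64 + √((-398)² + 350²))/3057294 = -724076*(-1/595233) + (-64 + √(158404 + 122500))*(1/3057294) = 724076/595233 + (-64 + √280904)*(1/3057294) = 724076/595233 + (-64 + 2*√70226)*(1/3057294) = 724076/595233 + (-32/1528647 + √70226/1528647) = 368945852572/303300379917 + √70226/1528647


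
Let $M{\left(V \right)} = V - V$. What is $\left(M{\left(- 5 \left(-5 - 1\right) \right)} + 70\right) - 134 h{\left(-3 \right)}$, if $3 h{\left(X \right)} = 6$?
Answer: $-198$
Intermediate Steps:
$M{\left(V \right)} = 0$
$h{\left(X \right)} = 2$ ($h{\left(X \right)} = \frac{1}{3} \cdot 6 = 2$)
$\left(M{\left(- 5 \left(-5 - 1\right) \right)} + 70\right) - 134 h{\left(-3 \right)} = \left(0 + 70\right) - 268 = 70 - 268 = -198$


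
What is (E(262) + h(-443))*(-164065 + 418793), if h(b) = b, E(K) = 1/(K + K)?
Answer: -14782566342/131 ≈ -1.1284e+8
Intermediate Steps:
E(K) = 1/(2*K)
(E(262) + h(-443))*(-164065 + 418793) = ((½)/262 - 443)*(-164065 + 418793) = ((½)*(1/262) - 443)*254728 = (1/524 - 443)*254728 = -232131/524*254728 = -14782566342/131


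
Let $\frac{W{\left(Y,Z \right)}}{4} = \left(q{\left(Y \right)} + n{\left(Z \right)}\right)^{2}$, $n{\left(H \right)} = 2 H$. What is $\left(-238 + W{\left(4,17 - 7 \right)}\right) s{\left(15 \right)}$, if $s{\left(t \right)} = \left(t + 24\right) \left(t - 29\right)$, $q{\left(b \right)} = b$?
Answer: $-1128036$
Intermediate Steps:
$s{\left(t \right)} = \left(-29 + t\right) \left(24 + t\right)$ ($s{\left(t \right)} = \left(24 + t\right) \left(-29 + t\right) = \left(-29 + t\right) \left(24 + t\right)$)
$W{\left(Y,Z \right)} = 4 \left(Y + 2 Z\right)^{2}$
$\left(-238 + W{\left(4,17 - 7 \right)}\right) s{\left(15 \right)} = \left(-238 + 4 \left(4 + 2 \left(17 - 7\right)\right)^{2}\right) \left(-696 + 15^{2} - 75\right) = \left(-238 + 4 \left(4 + 2 \left(17 - 7\right)\right)^{2}\right) \left(-696 + 225 - 75\right) = \left(-238 + 4 \left(4 + 2 \cdot 10\right)^{2}\right) \left(-546\right) = \left(-238 + 4 \left(4 + 20\right)^{2}\right) \left(-546\right) = \left(-238 + 4 \cdot 24^{2}\right) \left(-546\right) = \left(-238 + 4 \cdot 576\right) \left(-546\right) = \left(-238 + 2304\right) \left(-546\right) = 2066 \left(-546\right) = -1128036$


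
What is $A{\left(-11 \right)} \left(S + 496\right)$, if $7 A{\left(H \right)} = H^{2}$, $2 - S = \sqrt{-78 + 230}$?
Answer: $\frac{60258}{7} - \frac{242 \sqrt{38}}{7} \approx 8395.2$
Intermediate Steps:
$S = 2 - 2 \sqrt{38}$ ($S = 2 - \sqrt{-78 + 230} = 2 - \sqrt{152} = 2 - 2 \sqrt{38} \approx -10.329$)
$A{\left(H \right)} = \frac{H^{2}}{7}$
$A{\left(-11 \right)} \left(S + 496\right) = \frac{\left(-11\right)^{2}}{7} \left(\left(2 - 2 \sqrt{38}\right) + 496\right) = \frac{1}{7} \cdot 121 \left(498 - 2 \sqrt{38}\right) = \frac{121 \left(498 - 2 \sqrt{38}\right)}{7} = \frac{60258}{7} - \frac{242 \sqrt{38}}{7}$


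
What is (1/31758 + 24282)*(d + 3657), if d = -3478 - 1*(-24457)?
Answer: 3166332690242/5293 ≈ 5.9821e+8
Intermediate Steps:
d = 20979 (d = -3478 + 24457 = 20979)
(1/31758 + 24282)*(d + 3657) = (1/31758 + 24282)*(20979 + 3657) = (1/31758 + 24282)*24636 = (771147757/31758)*24636 = 3166332690242/5293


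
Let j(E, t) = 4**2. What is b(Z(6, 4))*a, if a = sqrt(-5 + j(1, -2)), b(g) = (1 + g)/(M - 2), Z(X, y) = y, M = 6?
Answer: 5*sqrt(11)/4 ≈ 4.1458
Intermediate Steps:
b(g) = 1/4 + g/4 (b(g) = (1 + g)/(6 - 2) = (1 + g)/4 = (1 + g)*(1/4) = 1/4 + g/4)
j(E, t) = 16
a = sqrt(11) (a = sqrt(-5 + 16) = sqrt(11) ≈ 3.3166)
b(Z(6, 4))*a = (1/4 + (1/4)*4)*sqrt(11) = (1/4 + 1)*sqrt(11) = 5*sqrt(11)/4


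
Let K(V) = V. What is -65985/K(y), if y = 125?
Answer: -13197/25 ≈ -527.88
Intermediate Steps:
-65985/K(y) = -65985/125 = -65985*1/125 = -13197/25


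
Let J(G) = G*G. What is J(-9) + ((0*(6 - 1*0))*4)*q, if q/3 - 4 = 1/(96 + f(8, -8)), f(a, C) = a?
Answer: 81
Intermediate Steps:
q = 1251/104 (q = 12 + 3/(96 + 8) = 12 + 3/104 = 1251/104 ≈ 12.029)
J(G) = G²
J(-9) + ((0*(6 - 1*0))*4)*q = (-9)² + ((0*(6 - 1*0))*4)*(1251/104) = 81 + ((0*(6 + 0))*4)*(1251/104) = 81 + ((0*6)*4)*(1251/104) = 81 + (0*4)*(1251/104) = 81 + 0*(1251/104) = 81 + 0 = 81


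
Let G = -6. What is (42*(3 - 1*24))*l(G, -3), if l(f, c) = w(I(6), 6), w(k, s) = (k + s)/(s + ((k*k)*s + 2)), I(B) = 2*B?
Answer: -3969/218 ≈ -18.206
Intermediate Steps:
w(k, s) = (k + s)/(2 + s + s*k**2) (w(k, s) = (k + s)/(s + (k**2*s + 2)) = (k + s)/(s + (s*k**2 + 2)) = (k + s)/(s + (2 + s*k**2)) = (k + s)/(2 + s + s*k**2))
l(f, c) = 9/436 (l(f, c) = (2*6 + 6)/(2 + 6 + 6*(2*6)**2) = (12 + 6)/(2 + 6 + 6*12**2) = 18/(2 + 6 + 6*144) = 18/(2 + 6 + 864) = 18/872 = (1/872)*18 = 9/436)
(42*(3 - 1*24))*l(G, -3) = (42*(3 - 1*24))*(9/436) = (42*(3 - 24))*(9/436) = (42*(-21))*(9/436) = -882*9/436 = -3969/218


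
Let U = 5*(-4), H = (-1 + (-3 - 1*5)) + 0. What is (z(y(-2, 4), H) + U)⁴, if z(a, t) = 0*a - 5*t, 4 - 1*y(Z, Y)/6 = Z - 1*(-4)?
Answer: 390625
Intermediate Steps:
H = -9 (H = (-1 + (-3 - 5)) + 0 = (-1 - 8) + 0 = -9 + 0 = -9)
y(Z, Y) = -6*Z (y(Z, Y) = 24 - 6*(Z - 1*(-4)) = 24 - 6*(Z + 4) = 24 - 6*(4 + Z) = 24 + (-24 - 6*Z) = -6*Z)
z(a, t) = -5*t (z(a, t) = 0 - 5*t = -5*t)
U = -20
(z(y(-2, 4), H) + U)⁴ = (-5*(-9) - 20)⁴ = (45 - 20)⁴ = 25⁴ = 390625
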